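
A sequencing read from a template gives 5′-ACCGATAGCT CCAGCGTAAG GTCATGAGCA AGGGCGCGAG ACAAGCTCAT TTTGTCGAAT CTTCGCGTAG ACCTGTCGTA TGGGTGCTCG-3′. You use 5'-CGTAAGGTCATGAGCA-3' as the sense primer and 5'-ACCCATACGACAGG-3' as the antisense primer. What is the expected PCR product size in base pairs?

71 bp

Forward primer CGTAAGGTCATGAGCA is found on the top strand at positions 15–30.
Reverse complement of the reverse primer: CCTGTCGTATGGGT. This occurs on the top strand at positions 72–85.
Product length = (reverse-primer end) − (forward-primer start) + 1 = 85 − 15 + 1 = 71 bp.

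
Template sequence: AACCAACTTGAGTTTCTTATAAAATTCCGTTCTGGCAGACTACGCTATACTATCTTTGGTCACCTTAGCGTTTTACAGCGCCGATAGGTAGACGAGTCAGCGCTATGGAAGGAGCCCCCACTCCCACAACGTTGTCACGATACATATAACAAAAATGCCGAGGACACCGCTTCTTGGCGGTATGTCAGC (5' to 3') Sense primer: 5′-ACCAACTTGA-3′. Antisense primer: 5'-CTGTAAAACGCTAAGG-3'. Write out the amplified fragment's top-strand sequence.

The forward primer matches the template at positions 2–11.
The reverse primer's reverse complement is CCTTAGCGTTTTACAG, which matches the template at positions 63–78.
The product is the template from position 2 through 78 (77 bp).

5'-ACCAACTTGAGTTTCTTATAAAATTCCGTTCTGGCAGACTACGCTATACTATCTTTGGTCACCTTAGCGTTTTACAG-3'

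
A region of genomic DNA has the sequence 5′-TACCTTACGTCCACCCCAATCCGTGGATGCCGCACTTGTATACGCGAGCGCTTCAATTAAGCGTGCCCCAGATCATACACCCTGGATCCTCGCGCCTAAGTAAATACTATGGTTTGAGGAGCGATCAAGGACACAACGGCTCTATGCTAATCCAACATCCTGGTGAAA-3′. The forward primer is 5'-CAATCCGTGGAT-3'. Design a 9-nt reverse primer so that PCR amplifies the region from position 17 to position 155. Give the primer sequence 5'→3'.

5'-TTGGATTAG-3'

The product's 3' end on the top strand is position 155.
The reverse primer anneals to the top strand over positions 147–155, i.e. to CTAATCCAA.
Its sequence written 5'→3' is the reverse complement: TTGGATTAG.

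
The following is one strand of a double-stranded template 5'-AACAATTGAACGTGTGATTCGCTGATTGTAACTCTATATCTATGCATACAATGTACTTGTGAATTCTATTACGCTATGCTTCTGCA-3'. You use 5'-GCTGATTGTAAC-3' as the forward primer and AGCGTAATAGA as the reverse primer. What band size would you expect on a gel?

55 bp

Scanning the template, GCTGATTGTAAC occurs at positions 21–32; this primer anneals to the bottom strand there with its 3' end pointing downstream.
The reverse primer's reverse complement is TCTATTACGCT, which matches the template at positions 65–75.
The product runs from position 21 to position 75, so its length is 75 − 21 + 1 = 55 bp.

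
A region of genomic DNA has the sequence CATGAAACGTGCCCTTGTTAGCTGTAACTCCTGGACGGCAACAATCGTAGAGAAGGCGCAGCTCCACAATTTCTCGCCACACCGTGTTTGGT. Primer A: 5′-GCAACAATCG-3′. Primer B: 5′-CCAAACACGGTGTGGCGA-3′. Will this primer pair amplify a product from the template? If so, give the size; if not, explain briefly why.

Primer A (GCAACAATCG) matches the top strand at positions 38–47; it acts as a forward primer.
Primer B's reverse complement is TCGCCACACCGTGTTTGG, matching the top strand at positions 74–91; it acts as a reverse primer.
The 3' ends face each other across positions 38–91, giving a 54 bp product.

Yes — a 54 bp product.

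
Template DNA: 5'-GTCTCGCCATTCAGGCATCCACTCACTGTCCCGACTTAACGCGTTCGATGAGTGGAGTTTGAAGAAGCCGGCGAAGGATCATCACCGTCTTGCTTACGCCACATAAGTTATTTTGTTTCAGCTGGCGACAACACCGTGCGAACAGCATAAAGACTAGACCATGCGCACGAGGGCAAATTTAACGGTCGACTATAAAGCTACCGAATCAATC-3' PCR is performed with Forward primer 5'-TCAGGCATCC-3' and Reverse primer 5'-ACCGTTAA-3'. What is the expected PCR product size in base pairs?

176 bp

The forward primer matches the template at positions 11–20.
The reverse primer's reverse complement is TTAACGGT, which matches the template at positions 179–186.
Product length = (reverse-primer end) − (forward-primer start) + 1 = 186 − 11 + 1 = 176 bp.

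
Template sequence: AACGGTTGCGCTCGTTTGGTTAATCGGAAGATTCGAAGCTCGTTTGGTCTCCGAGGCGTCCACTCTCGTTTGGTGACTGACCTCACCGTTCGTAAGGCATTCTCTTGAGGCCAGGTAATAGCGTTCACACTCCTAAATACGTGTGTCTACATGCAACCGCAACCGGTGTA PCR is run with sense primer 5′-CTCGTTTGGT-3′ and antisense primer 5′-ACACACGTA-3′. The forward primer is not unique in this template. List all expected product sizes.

136 bp, 108 bp, 82 bp

The forward primer CTCGTTTGGT matches the top strand at positions 11–20, 39–48, 65–74.
The reverse primer's reverse complement is TACGTGTGT, matching at positions 138–146.
Each forward site pairs with the reverse site to give a product ending at position 146: sizes 136, 108, 82 bp.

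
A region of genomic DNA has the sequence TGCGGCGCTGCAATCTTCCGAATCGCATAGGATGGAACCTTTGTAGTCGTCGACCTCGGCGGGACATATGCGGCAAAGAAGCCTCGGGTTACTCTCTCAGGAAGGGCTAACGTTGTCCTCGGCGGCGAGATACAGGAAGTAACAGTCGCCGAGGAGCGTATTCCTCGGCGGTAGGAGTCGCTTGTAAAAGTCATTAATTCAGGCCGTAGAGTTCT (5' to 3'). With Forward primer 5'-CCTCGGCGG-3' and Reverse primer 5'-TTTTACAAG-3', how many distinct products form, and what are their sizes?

The forward primer CCTCGGCGG matches the top strand at positions 54–62, 117–125, 163–171.
The reverse primer's reverse complement is CTTGTAAAA, matching at positions 181–189.
Each forward site pairs with the reverse site to give a product ending at position 189: sizes 136, 73, 27 bp.

Three products: 136 bp, 73 bp, 27 bp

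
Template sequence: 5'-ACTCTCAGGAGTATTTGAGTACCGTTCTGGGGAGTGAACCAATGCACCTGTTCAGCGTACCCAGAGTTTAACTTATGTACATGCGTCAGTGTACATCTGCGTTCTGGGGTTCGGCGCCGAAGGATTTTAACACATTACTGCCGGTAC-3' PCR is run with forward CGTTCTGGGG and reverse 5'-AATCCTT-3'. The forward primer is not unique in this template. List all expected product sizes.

The forward primer CGTTCTGGGG matches the top strand at positions 23–32, 100–109.
The reverse primer's reverse complement is AAGGATT, matching at positions 120–126.
Each forward site pairs with the reverse site to give a product ending at position 126: sizes 104, 27 bp.

104 bp, 27 bp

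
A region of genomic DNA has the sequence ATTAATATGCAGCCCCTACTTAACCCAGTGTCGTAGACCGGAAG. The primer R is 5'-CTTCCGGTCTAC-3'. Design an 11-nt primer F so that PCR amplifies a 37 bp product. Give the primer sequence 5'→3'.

The reverse primer's reverse complement GTAGACCGGAAG matches the template at positions 33–44, so the product ends at position 44.
A 37 bp product then starts at position 44 − 37 + 1 = 8.
The forward primer is identical to the top strand there: TGCAGCCCCTA.

5'-TGCAGCCCCTA-3'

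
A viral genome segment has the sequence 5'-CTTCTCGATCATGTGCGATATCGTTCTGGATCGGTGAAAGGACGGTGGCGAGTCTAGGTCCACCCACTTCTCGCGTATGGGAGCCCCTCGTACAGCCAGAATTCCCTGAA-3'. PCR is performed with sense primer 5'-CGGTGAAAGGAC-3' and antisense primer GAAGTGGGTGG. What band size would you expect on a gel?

39 bp

The forward primer matches the template at positions 32–43.
The reverse primer's reverse complement is CCACCCACTTC, which matches the template at positions 60–70.
The product runs from position 32 to position 70, so its length is 70 − 32 + 1 = 39 bp.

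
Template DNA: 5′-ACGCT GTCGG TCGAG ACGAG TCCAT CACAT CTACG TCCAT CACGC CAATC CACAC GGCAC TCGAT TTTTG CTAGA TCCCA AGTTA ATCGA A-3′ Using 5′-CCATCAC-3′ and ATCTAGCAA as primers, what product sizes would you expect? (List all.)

55 bp, 40 bp

The forward primer CCATCAC matches the top strand at positions 22–28, 37–43.
The reverse primer's reverse complement is TTGCTAGAT, matching at positions 68–76.
Each forward site pairs with the reverse site to give a product ending at position 76: sizes 55, 40 bp.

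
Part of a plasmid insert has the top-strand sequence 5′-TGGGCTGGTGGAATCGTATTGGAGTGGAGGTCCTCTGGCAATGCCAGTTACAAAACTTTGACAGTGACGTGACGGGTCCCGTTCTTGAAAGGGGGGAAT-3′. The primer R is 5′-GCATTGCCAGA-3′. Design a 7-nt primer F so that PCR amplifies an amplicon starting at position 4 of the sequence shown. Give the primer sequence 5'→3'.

The reverse primer's reverse complement TCTGGCAATGC matches the template at positions 34–44; the product starts at position 4.
The forward primer is identical to the top strand over positions 4–10: GCTGGTG.

5'-GCTGGTG-3'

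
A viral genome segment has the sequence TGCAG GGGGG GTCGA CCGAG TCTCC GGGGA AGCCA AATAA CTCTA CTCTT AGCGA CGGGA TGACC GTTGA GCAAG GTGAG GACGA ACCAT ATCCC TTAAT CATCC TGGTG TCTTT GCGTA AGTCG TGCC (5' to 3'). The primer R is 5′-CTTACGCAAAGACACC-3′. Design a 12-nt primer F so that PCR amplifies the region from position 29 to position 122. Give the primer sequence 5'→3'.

5'-GAAGCCAAATAA-3'

The reverse primer's reverse complement GGTGTCTTTGCGTAAG matches the template at positions 107–122; the product starts at position 29.
The forward primer is identical to the top strand over positions 29–40: GAAGCCAAATAA.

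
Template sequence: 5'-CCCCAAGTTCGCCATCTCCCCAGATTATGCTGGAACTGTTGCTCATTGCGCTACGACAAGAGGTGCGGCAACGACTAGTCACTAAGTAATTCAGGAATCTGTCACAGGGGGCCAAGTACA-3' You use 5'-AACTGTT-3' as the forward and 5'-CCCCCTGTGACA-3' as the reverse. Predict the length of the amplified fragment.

Scanning the template, AACTGTT occurs at positions 34–40; this primer anneals to the bottom strand there with its 3' end pointing downstream.
Reverse complement of the reverse primer: TGTCACAGGGGG. This occurs on the top strand at positions 100–111.
Product length = (reverse-primer end) − (forward-primer start) + 1 = 111 − 34 + 1 = 78 bp.

78 bp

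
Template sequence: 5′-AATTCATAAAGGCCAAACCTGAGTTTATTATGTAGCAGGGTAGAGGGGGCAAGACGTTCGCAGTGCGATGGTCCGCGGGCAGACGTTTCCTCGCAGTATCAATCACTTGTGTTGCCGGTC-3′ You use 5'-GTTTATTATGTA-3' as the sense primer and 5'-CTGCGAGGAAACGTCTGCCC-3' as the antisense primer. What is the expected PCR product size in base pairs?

74 bp

Scanning the template, GTTTATTATGTA occurs at positions 23–34; this primer anneals to the bottom strand there with its 3' end pointing downstream.
Taking the reverse complement of CTGCGAGGAAACGTCTGCCC gives GGGCAGACGTTTCCTCGCAG, found at positions 77–96 on the template; the primer anneals here to the top strand with its 3' end pointing upstream.
The product runs from position 23 to position 96, so its length is 96 − 23 + 1 = 74 bp.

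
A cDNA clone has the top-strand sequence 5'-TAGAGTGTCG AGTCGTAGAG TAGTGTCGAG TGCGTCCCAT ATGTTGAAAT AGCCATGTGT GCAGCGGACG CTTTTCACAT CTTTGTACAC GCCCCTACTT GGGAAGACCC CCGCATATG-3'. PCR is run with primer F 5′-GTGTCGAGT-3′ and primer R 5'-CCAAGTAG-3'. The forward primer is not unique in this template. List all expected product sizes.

The forward primer GTGTCGAGT matches the top strand at positions 5–13, 23–31.
The reverse primer's reverse complement is CTACTTGG, matching at positions 95–102.
Each forward site pairs with the reverse site to give a product ending at position 102: sizes 98, 80 bp.

98 bp, 80 bp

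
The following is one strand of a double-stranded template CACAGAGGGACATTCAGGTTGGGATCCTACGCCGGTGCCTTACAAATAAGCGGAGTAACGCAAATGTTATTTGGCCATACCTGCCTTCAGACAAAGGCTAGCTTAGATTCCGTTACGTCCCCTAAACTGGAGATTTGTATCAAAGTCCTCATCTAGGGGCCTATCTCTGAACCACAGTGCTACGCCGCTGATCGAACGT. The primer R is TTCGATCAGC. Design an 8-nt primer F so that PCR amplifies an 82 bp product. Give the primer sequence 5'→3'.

The reverse primer's reverse complement GCTGATCGAA matches the template at positions 187–196, so the product ends at position 196.
An 82 bp product then starts at position 196 − 82 + 1 = 115.
The forward primer is identical to the top strand there: ACGTCCCC.

5'-ACGTCCCC-3'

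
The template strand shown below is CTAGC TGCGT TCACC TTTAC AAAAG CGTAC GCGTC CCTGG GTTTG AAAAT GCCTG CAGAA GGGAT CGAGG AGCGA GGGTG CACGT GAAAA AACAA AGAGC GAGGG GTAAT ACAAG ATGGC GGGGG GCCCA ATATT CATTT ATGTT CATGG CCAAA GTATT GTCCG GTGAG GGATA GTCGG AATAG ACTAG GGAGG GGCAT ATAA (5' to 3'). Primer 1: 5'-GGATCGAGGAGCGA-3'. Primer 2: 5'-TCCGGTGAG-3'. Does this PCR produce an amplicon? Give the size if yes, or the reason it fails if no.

Primer 1 (GGATCGAGGAGCGA) matches the top strand at positions 62–75 (3' end points downstream).
Primer 2 (TCCGGTGAG) also matches the top strand directly, at positions 162–170 — its reverse complement CTCACCGGA is not present.
Both primers anneal to the bottom strand with 3' ends pointing the same way, so neither can prime synthesis back toward the other.

No product — both primers anneal to the same strand and extend in the same direction.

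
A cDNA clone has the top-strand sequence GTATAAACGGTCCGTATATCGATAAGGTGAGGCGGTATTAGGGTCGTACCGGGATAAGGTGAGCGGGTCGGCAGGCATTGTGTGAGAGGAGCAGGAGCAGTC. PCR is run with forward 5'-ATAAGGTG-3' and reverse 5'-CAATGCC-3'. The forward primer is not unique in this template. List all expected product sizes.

59 bp, 27 bp

The forward primer ATAAGGTG matches the top strand at positions 22–29, 54–61.
The reverse primer's reverse complement is GGCATTG, matching at positions 74–80.
Each forward site pairs with the reverse site to give a product ending at position 80: sizes 59, 27 bp.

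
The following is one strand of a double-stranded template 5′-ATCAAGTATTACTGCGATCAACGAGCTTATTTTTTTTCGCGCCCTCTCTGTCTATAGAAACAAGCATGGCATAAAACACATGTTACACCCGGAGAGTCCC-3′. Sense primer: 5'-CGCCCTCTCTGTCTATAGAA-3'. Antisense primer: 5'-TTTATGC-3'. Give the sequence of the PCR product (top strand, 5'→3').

5'-CGCCCTCTCTGTCTATAGAAACAAGCATGGCATAAA-3'

Forward primer CGCCCTCTCTGTCTATAGAA is found on the top strand at positions 40–59.
Reverse complement of the reverse primer: GCATAAA. This occurs on the top strand at positions 69–75.
The product is the template from position 40 through 75 (36 bp).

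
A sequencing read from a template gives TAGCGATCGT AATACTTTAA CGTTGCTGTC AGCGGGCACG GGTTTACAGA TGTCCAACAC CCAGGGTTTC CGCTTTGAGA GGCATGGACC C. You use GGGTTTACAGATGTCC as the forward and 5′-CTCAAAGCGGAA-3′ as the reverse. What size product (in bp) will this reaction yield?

40 bp

The forward primer matches the template at positions 40–55.
Taking the reverse complement of CTCAAAGCGGAA gives TTCCGCTTTGAG, found at positions 68–79 on the template; the primer anneals here to the top strand with its 3' end pointing upstream.
Amplicon spans positions 40–79: 40 bp.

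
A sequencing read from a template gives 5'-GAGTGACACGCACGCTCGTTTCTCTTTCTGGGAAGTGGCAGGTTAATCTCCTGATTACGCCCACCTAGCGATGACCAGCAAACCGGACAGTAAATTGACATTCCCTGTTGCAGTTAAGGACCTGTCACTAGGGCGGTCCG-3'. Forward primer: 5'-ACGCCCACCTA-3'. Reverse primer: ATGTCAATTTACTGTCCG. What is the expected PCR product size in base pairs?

Forward primer ACGCCCACCTA is found on the top strand at positions 57–67.
Taking the reverse complement of ATGTCAATTTACTGTCCG gives CGGACAGTAAATTGACAT, found at positions 84–101 on the template; the primer anneals here to the top strand with its 3' end pointing upstream.
The product runs from position 57 to position 101, so its length is 101 − 57 + 1 = 45 bp.

45 bp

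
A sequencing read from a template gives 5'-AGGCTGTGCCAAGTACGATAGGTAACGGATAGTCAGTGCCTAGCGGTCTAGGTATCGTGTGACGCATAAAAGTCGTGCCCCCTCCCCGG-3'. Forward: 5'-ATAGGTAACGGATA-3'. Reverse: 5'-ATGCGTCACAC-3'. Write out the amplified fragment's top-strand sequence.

Scanning the template, ATAGGTAACGGATA occurs at positions 18–31; this primer anneals to the bottom strand there with its 3' end pointing downstream.
Reverse complement of the reverse primer: GTGTGACGCAT. This occurs on the top strand at positions 57–67.
The product is the template from position 18 through 67 (50 bp).

5'-ATAGGTAACGGATAGTCAGTGCCTAGCGGTCTAGGTATCGTGTGACGCAT-3'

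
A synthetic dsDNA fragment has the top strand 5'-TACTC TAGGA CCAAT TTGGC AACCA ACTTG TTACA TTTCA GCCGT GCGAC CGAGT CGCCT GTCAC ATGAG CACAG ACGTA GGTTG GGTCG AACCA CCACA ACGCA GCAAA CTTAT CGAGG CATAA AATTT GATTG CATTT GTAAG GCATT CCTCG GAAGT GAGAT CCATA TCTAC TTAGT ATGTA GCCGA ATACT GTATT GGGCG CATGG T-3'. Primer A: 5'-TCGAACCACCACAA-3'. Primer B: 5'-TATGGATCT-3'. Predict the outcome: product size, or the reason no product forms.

Primer A (TCGAACCACCACAA) matches the top strand at positions 88–101; it acts as a forward primer.
Primer B's reverse complement is AGATCCATA, matching the top strand at positions 162–170; it acts as a reverse primer.
The 3' ends face each other across positions 88–170, giving an 83 bp product.

Yes — an 83 bp product.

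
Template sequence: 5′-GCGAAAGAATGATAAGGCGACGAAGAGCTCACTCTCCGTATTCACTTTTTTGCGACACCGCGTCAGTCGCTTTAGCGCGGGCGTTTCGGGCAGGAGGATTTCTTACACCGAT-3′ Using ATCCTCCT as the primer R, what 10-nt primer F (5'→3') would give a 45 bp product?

5'-ACACCGCGTC-3'

The reverse primer's reverse complement AGGAGGAT matches the template at positions 92–99, so the product ends at position 99.
A 45 bp product then starts at position 99 − 45 + 1 = 55.
The forward primer is identical to the top strand there: ACACCGCGTC.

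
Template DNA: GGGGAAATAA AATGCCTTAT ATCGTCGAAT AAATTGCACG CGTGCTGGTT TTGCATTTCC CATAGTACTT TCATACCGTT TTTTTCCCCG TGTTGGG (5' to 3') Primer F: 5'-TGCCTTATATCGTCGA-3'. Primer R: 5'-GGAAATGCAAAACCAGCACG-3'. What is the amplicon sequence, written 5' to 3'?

5'-TGCCTTATATCGTCGAATAAATTGCACGCGTGCTGGTTTTGCATTTCC-3'

Scanning the template, TGCCTTATATCGTCGA occurs at positions 13–28; this primer anneals to the bottom strand there with its 3' end pointing downstream.
Taking the reverse complement of GGAAATGCAAAACCAGCACG gives CGTGCTGGTTTTGCATTTCC, found at positions 41–60 on the template; the primer anneals here to the top strand with its 3' end pointing upstream.
The product is the template from position 13 through 60 (48 bp).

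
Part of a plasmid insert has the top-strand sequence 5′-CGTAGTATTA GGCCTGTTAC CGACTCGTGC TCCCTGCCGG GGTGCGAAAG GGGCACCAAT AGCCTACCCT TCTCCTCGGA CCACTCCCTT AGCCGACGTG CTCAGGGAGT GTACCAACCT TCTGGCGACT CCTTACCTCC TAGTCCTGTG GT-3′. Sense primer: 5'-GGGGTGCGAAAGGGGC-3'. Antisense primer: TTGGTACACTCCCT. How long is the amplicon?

Scanning the template, GGGGTGCGAAAGGGGC occurs at positions 39–54; this primer anneals to the bottom strand there with its 3' end pointing downstream.
The reverse primer's reverse complement is AGGGAGTGTACCAA, which matches the template at positions 104–117.
The product runs from position 39 to position 117, so its length is 117 − 39 + 1 = 79 bp.

79 bp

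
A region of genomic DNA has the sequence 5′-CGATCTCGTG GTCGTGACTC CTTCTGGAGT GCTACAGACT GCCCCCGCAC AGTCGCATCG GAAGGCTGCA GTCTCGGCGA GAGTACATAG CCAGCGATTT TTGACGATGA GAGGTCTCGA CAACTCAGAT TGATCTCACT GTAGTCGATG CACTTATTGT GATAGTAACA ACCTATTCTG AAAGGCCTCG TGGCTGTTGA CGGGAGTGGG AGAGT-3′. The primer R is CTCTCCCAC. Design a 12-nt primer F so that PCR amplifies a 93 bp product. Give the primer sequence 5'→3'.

5'-AACTCAGATTGA-3'

The reverse primer's reverse complement GTGGGAGAG matches the template at positions 206–214, so the product ends at position 214.
A 93 bp product then starts at position 214 − 93 + 1 = 122.
The forward primer is identical to the top strand there: AACTCAGATTGA.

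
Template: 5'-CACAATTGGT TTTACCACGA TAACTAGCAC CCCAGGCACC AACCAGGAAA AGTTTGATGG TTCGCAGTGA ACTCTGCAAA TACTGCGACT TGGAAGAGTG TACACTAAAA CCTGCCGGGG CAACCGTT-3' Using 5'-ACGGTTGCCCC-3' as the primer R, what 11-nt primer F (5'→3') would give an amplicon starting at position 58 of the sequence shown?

The reverse primer's reverse complement GGGGCAACCGT matches the template at positions 117–127; the product starts at position 58.
The forward primer is identical to the top strand over positions 58–68: TGGTTCGCAGT.

5'-TGGTTCGCAGT-3'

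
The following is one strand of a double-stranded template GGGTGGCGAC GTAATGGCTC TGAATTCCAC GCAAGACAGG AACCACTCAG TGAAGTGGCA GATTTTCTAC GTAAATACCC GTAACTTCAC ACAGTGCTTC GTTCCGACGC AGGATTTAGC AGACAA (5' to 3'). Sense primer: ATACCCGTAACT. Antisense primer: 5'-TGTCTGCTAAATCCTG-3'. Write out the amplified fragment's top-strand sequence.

The forward primer matches the template at positions 75–86.
The reverse primer's reverse complement is CAGGATTTAGCAGACA, which matches the template at positions 110–125.
The product is the template from position 75 through 125 (51 bp).

5'-ATACCCGTAACTTCACACAGTGCTTCGTTCCGACGCAGGATTTAGCAGACA-3'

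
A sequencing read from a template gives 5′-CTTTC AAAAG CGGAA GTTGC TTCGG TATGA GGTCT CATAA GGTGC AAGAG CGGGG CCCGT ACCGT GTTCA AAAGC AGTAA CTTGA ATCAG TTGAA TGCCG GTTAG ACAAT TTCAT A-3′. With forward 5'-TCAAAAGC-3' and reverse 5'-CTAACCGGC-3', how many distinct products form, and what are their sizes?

Two products: 102 bp, 38 bp

The forward primer TCAAAAGC matches the top strand at positions 4–11, 68–75.
The reverse primer's reverse complement is GCCGGTTAG, matching at positions 97–105.
Each forward site pairs with the reverse site to give a product ending at position 105: sizes 102, 38 bp.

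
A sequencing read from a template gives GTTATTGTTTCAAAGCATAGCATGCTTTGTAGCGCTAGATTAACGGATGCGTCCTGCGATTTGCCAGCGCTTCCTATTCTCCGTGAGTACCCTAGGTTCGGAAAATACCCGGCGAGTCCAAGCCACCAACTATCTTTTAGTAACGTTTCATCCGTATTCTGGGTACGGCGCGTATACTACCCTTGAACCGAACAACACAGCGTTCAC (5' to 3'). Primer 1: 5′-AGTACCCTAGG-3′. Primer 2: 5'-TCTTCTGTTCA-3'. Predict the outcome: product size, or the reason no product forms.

Primer 2 (TCTTCTGTTCA) does not match the top strand, and its reverse complement TGAACAGAAGA does not match either.
With no annealing site for primer 2, no amplification occurs.

No product — primer 2 has no binding site in the template.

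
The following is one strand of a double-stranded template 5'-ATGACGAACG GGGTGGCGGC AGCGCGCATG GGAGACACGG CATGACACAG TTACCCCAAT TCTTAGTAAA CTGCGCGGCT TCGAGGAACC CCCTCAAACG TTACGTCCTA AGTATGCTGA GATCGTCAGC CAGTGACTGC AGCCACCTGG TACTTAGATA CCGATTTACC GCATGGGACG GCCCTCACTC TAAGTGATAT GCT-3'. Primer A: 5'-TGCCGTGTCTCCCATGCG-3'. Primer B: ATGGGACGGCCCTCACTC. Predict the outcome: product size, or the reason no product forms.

Primer A (TGCCGTGTCTCCCATGCG) has reverse complement CGCATGGGAGACACGGCA, which matches the top strand at positions 25–42; primer A anneals to the top strand there with its 3' end pointing upstream toward position 25.
Primer B (ATGGGACGGCCCTCACTC) matches the top strand directly at positions 173–190; it anneals to the bottom strand with its 3' end pointing downstream toward position 190.
The 3' ends diverge (primer A extends toward position 1, primer B toward position 203), so the primers never converge on a shared product.

No product — the primers' 3' ends point away from each other.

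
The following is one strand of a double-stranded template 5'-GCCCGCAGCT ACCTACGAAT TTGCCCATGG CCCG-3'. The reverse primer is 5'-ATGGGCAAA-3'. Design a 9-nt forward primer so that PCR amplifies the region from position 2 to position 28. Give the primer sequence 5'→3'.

5'-CCCGCAGCT-3'

The reverse primer's reverse complement TTTGCCCAT matches the template at positions 20–28; the product starts at position 2.
The forward primer is identical to the top strand over positions 2–10: CCCGCAGCT.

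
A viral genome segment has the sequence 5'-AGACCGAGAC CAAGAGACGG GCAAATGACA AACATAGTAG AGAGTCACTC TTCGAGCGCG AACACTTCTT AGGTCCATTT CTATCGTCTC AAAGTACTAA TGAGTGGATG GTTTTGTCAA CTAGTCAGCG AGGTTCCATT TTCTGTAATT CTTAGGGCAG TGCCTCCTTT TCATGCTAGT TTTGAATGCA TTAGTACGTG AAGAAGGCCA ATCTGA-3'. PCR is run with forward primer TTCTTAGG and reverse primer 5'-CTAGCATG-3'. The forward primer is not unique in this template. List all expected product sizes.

114 bp, 31 bp

The forward primer TTCTTAGG matches the top strand at positions 66–73, 149–156.
The reverse primer's reverse complement is CATGCTAG, matching at positions 172–179.
Each forward site pairs with the reverse site to give a product ending at position 179: sizes 114, 31 bp.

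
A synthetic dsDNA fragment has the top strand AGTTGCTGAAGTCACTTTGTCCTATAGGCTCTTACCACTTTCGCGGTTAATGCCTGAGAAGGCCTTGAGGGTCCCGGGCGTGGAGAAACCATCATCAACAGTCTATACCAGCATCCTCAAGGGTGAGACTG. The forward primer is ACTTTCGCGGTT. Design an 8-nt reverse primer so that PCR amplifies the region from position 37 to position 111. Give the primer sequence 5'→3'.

The product's 3' end on the top strand is position 111.
The reverse primer anneals to the top strand over positions 104–111, i.e. to TATACCAG.
Its sequence written 5'→3' is the reverse complement: CTGGTATA.

5'-CTGGTATA-3'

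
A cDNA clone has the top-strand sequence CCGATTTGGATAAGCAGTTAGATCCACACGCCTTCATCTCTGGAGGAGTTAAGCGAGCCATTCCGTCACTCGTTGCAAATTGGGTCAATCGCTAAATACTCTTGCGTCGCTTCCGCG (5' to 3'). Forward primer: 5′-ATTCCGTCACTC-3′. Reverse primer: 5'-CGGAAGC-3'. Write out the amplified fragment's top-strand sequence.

5'-ATTCCGTCACTCGTTGCAAATTGGGTCAATCGCTAAATACTCTTGCGTCGCTTCCG-3'

Scanning the template, ATTCCGTCACTC occurs at positions 60–71; this primer anneals to the bottom strand there with its 3' end pointing downstream.
The reverse primer's reverse complement is GCTTCCG, which matches the template at positions 109–115.
The product is the template from position 60 through 115 (56 bp).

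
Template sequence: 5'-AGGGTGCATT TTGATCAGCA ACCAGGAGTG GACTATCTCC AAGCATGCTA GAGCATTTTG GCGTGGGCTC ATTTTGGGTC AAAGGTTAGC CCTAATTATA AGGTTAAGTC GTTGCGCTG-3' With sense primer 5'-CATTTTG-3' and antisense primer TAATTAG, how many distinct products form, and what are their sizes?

Three products: 92 bp, 45 bp, 29 bp

The forward primer CATTTTG matches the top strand at positions 7–13, 54–60, 70–76.
The reverse primer's reverse complement is CTAATTA, matching at positions 92–98.
Each forward site pairs with the reverse site to give a product ending at position 98: sizes 92, 45, 29 bp.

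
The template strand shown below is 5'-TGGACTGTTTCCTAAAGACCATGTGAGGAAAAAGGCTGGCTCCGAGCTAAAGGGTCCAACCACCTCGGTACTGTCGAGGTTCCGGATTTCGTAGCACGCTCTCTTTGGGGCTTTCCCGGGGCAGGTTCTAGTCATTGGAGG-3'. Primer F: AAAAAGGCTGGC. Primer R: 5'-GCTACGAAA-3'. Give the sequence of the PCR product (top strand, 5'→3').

5'-AAAAAGGCTGGCTCCGAGCTAAAGGGTCCAACCACCTCGGTACTGTCGAGGTTCCGGATTTCGTAGC-3'

Scanning the template, AAAAAGGCTGGC occurs at positions 29–40; this primer anneals to the bottom strand there with its 3' end pointing downstream.
Taking the reverse complement of GCTACGAAA gives TTTCGTAGC, found at positions 87–95 on the template; the primer anneals here to the top strand with its 3' end pointing upstream.
The product is the template from position 29 through 95 (67 bp).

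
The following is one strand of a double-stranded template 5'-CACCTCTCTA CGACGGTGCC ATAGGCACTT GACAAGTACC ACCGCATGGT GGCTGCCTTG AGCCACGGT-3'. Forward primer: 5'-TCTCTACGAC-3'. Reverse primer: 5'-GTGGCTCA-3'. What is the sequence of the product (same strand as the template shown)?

Scanning the template, TCTCTACGAC occurs at positions 5–14; this primer anneals to the bottom strand there with its 3' end pointing downstream.
Taking the reverse complement of GTGGCTCA gives TGAGCCAC, found at positions 59–66 on the template; the primer anneals here to the top strand with its 3' end pointing upstream.
The product is the template from position 5 through 66 (62 bp).

5'-TCTCTACGACGGTGCCATAGGCACTTGACAAGTACCACCGCATGGTGGCTGCCTTGAGCCAC-3'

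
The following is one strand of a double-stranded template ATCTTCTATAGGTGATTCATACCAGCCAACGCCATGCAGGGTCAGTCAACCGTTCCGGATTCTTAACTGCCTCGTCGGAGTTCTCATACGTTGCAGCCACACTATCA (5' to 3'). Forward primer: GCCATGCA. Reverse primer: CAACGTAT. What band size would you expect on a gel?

Forward primer GCCATGCA is found on the top strand at positions 31–38.
Reverse complement of the reverse primer: ATACGTTG. This occurs on the top strand at positions 86–93.
Amplicon spans positions 31–93: 63 bp.

63 bp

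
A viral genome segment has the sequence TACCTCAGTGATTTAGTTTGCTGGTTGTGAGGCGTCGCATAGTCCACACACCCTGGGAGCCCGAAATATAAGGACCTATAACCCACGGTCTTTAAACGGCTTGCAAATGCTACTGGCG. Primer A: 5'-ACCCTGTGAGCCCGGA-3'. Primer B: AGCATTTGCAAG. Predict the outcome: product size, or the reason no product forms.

Primer A (ACCCTGTGAGCCCGGA) does not match the top strand, and its reverse complement TCCGGGCTCACAGGGT does not match either.
With no annealing site for primer A, no amplification occurs.

No product — primer A has no binding site in the template.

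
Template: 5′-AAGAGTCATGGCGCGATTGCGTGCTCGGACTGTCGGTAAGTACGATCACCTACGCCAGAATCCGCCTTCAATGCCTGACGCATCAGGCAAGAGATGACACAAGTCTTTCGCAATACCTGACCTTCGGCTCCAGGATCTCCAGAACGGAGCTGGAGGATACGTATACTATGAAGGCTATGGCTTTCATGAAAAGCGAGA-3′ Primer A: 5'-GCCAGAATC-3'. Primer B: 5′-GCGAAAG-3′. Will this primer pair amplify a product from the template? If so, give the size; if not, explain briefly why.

Yes — a 58 bp product.

Primer A (GCCAGAATC) matches the top strand at positions 54–62; it acts as a forward primer.
Primer B's reverse complement is CTTTCGC, matching the top strand at positions 105–111; it acts as a reverse primer.
The 3' ends face each other across positions 54–111, giving a 58 bp product.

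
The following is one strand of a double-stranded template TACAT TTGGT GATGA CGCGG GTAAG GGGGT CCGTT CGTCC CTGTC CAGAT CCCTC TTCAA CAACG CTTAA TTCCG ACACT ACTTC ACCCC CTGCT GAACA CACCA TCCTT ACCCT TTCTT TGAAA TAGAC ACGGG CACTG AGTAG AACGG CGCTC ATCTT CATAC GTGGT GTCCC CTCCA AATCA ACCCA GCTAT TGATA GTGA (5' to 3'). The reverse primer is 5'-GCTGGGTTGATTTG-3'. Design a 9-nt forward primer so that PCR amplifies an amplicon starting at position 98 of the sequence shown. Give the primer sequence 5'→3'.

The reverse primer's reverse complement CAAATCAACCCAGC matches the template at positions 179–192; the product starts at position 98.
The forward primer is identical to the top strand over positions 98–106: ACACACCAT.

5'-ACACACCAT-3'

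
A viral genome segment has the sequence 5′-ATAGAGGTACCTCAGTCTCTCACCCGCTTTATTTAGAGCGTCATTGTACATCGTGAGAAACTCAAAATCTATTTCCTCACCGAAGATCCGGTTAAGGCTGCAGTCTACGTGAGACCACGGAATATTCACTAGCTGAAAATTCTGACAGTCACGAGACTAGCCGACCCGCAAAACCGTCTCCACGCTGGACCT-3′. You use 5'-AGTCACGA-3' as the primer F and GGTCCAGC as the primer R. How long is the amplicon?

45 bp

Scanning the template, AGTCACGA occurs at positions 147–154; this primer anneals to the bottom strand there with its 3' end pointing downstream.
The reverse primer's reverse complement is GCTGGACC, which matches the template at positions 184–191.
The product runs from position 147 to position 191, so its length is 191 − 147 + 1 = 45 bp.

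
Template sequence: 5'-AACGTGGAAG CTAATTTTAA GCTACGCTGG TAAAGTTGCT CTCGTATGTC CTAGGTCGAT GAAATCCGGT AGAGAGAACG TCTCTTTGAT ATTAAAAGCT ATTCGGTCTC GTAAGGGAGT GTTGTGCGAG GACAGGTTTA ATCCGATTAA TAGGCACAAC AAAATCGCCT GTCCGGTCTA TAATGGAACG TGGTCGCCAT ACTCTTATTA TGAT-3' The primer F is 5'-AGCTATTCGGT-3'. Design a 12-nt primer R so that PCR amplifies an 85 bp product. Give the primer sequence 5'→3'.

The forward primer binds at positions 97–107, so an 85 bp product ends at position 97 + 85 − 1 = 181.
The reverse primer anneals to the top strand over positions 170–181, i.e. to TGTCCGGTCTAT.
Its sequence written 5'→3' is the reverse complement: ATAGACCGGACA.

5'-ATAGACCGGACA-3'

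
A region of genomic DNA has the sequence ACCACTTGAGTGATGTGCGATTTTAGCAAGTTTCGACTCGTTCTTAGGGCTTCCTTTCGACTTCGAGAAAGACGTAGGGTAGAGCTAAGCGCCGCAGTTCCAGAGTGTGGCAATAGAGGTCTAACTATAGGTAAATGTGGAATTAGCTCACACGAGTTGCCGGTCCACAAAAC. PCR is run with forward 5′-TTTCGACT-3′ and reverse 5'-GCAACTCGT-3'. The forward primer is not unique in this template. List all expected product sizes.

The forward primer TTTCGACT matches the top strand at positions 31–38, 55–62.
The reverse primer's reverse complement is ACGAGTTGC, matching at positions 152–160.
Each forward site pairs with the reverse site to give a product ending at position 160: sizes 130, 106 bp.

130 bp, 106 bp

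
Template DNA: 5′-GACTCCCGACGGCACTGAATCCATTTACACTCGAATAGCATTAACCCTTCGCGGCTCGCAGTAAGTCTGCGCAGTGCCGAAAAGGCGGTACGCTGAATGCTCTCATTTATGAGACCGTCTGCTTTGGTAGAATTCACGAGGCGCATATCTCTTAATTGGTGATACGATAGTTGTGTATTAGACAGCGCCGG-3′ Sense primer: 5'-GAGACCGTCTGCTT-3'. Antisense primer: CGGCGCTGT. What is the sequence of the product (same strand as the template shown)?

5'-GAGACCGTCTGCTTTGGTAGAATTCACGAGGCGCATATCTCTTAATTGGTGATACGATAGTTGTGTATTAGACAGCGCCG-3'

The forward primer matches the template at positions 111–124.
The reverse primer's reverse complement is ACAGCGCCG, which matches the template at positions 182–190.
The product is the template from position 111 through 190 (80 bp).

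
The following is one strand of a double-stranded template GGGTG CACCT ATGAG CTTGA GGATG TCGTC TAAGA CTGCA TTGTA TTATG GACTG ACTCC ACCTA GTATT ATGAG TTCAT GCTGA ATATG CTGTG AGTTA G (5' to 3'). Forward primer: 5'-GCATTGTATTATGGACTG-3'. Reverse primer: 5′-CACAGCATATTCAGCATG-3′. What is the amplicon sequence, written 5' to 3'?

5'-GCATTGTATTATGGACTGACTCCACCTAGTATTATGAGTTCATGCTGAATATGCTGTG-3'

Scanning the template, GCATTGTATTATGGACTG occurs at positions 38–55; this primer anneals to the bottom strand there with its 3' end pointing downstream.
Reverse complement of the reverse primer: CATGCTGAATATGCTGTG. This occurs on the top strand at positions 78–95.
The product is the template from position 38 through 95 (58 bp).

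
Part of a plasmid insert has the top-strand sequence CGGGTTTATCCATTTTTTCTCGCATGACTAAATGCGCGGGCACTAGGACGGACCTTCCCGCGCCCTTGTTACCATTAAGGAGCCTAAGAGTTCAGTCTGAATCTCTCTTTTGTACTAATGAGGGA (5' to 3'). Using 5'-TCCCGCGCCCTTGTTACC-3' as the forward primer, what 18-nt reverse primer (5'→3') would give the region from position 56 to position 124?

5'-CCCTCATTAGTACAAAAG-3'

The product's 3' end on the top strand is position 124.
The reverse primer anneals to the top strand over positions 107–124, i.e. to CTTTTGTACTAATGAGGG.
Its sequence written 5'→3' is the reverse complement: CCCTCATTAGTACAAAAG.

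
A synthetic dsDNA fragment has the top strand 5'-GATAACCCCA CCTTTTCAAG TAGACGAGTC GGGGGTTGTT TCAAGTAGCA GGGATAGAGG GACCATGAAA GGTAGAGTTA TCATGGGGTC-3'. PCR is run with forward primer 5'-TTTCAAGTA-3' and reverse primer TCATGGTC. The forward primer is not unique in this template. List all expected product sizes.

The forward primer TTTCAAGTA matches the top strand at positions 14–22, 39–47.
The reverse primer's reverse complement is GACCATGA, matching at positions 61–68.
Each forward site pairs with the reverse site to give a product ending at position 68: sizes 55, 30 bp.

55 bp, 30 bp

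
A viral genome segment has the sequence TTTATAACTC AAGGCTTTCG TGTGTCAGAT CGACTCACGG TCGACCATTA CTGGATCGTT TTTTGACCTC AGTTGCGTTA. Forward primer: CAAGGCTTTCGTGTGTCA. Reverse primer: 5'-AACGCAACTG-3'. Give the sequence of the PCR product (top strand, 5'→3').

5'-CAAGGCTTTCGTGTGTCAGATCGACTCACGGTCGACCATTACTGGATCGTTTTTTGACCTCAGTTGCGTT-3'

The forward primer matches the template at positions 10–27.
Reverse complement of the reverse primer: CAGTTGCGTT. This occurs on the top strand at positions 70–79.
The product is the template from position 10 through 79 (70 bp).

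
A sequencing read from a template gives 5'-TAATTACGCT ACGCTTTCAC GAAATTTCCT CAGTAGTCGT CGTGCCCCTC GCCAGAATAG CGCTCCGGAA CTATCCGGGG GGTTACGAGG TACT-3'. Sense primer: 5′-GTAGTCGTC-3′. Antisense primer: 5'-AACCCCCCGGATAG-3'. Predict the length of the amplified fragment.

52 bp

The forward primer matches the template at positions 33–41.
The reverse primer's reverse complement is CTATCCGGGGGGTT, which matches the template at positions 71–84.
Product length = (reverse-primer end) − (forward-primer start) + 1 = 84 − 33 + 1 = 52 bp.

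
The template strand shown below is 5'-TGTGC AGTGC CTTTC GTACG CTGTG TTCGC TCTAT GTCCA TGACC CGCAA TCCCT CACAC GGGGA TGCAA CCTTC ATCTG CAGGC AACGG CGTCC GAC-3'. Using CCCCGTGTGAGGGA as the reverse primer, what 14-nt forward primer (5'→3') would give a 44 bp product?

5'-CTGTGTTCGCTCTA-3'

The reverse primer's reverse complement TCCCTCACACGGGG matches the template at positions 51–64, so the product ends at position 64.
A 44 bp product then starts at position 64 − 44 + 1 = 21.
The forward primer is identical to the top strand there: CTGTGTTCGCTCTA.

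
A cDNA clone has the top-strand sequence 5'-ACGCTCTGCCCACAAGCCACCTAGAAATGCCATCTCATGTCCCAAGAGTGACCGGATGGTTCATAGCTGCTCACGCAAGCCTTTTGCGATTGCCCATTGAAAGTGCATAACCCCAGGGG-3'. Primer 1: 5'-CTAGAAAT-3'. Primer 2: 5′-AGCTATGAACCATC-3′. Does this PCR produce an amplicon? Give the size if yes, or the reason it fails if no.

Yes — a 48 bp product.

Primer 1 (CTAGAAAT) matches the top strand at positions 21–28; it acts as a forward primer.
Primer 2's reverse complement is GATGGTTCATAGCT, matching the top strand at positions 55–68; it acts as a reverse primer.
The 3' ends face each other across positions 21–68, giving a 48 bp product.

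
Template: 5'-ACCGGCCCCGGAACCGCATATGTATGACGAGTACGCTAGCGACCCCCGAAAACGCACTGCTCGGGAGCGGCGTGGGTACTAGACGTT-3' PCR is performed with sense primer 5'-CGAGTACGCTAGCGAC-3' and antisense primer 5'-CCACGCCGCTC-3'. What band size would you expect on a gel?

48 bp

Forward primer CGAGTACGCTAGCGAC is found on the top strand at positions 28–43.
Reverse complement of the reverse primer: GAGCGGCGTGG. This occurs on the top strand at positions 65–75.
Amplicon spans positions 28–75: 48 bp.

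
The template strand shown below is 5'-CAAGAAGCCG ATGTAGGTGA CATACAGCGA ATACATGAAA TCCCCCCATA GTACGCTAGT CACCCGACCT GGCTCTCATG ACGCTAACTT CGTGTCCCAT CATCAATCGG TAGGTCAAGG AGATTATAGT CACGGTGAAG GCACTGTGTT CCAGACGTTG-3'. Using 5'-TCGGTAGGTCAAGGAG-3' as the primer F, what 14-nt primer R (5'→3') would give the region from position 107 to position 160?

5'-CAACGTCTGGAACA-3'

The product's 3' end on the top strand is position 160.
The reverse primer anneals to the top strand over positions 147–160, i.e. to TGTTCCAGACGTTG.
Its sequence written 5'→3' is the reverse complement: CAACGTCTGGAACA.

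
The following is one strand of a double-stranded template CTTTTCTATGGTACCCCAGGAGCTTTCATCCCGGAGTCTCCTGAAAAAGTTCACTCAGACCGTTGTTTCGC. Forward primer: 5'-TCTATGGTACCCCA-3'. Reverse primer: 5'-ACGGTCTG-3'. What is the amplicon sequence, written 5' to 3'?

5'-TCTATGGTACCCCAGGAGCTTTCATCCCGGAGTCTCCTGAAAAAGTTCACTCAGACCGT-3'

Scanning the template, TCTATGGTACCCCA occurs at positions 5–18; this primer anneals to the bottom strand there with its 3' end pointing downstream.
Taking the reverse complement of ACGGTCTG gives CAGACCGT, found at positions 56–63 on the template; the primer anneals here to the top strand with its 3' end pointing upstream.
The product is the template from position 5 through 63 (59 bp).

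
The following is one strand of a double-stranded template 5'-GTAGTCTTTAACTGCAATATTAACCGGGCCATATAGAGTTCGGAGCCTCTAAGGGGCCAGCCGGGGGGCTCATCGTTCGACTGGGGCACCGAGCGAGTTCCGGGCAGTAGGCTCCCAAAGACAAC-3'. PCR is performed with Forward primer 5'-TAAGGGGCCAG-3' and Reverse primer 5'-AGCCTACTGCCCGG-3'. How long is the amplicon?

The forward primer matches the template at positions 50–60.
Taking the reverse complement of AGCCTACTGCCCGG gives CCGGGCAGTAGGCT, found at positions 100–113 on the template; the primer anneals here to the top strand with its 3' end pointing upstream.
Amplicon spans positions 50–113: 64 bp.

64 bp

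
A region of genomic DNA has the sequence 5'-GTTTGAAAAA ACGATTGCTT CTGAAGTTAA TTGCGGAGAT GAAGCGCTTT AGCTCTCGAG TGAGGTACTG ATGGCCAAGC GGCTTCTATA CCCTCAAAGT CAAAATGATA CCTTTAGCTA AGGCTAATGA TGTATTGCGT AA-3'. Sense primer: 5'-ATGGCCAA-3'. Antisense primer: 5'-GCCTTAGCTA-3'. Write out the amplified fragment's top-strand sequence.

Scanning the template, ATGGCCAA occurs at positions 71–78; this primer anneals to the bottom strand there with its 3' end pointing downstream.
The reverse primer's reverse complement is TAGCTAAGGC, which matches the template at positions 115–124.
The product is the template from position 71 through 124 (54 bp).

5'-ATGGCCAAGCGGCTTCTATACCCTCAAAGTCAAAATGATACCTTTAGCTAAGGC-3'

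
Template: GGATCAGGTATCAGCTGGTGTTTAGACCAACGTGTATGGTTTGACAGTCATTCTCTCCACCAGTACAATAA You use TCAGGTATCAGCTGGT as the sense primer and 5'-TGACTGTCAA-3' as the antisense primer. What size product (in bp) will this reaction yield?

47 bp

Scanning the template, TCAGGTATCAGCTGGT occurs at positions 4–19; this primer anneals to the bottom strand there with its 3' end pointing downstream.
The reverse primer's reverse complement is TTGACAGTCA, which matches the template at positions 41–50.
The product runs from position 4 to position 50, so its length is 50 − 4 + 1 = 47 bp.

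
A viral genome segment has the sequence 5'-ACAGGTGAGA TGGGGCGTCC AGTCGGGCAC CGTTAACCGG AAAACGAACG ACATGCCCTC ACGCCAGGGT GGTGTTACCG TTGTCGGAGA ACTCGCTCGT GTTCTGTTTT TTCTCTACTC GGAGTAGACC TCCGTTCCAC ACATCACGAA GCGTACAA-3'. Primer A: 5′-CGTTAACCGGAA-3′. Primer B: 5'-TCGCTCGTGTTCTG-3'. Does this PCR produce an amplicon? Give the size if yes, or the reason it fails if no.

No product — both primers anneal to the same strand and extend in the same direction.

Primer A (CGTTAACCGGAA) matches the top strand at positions 31–42 (3' end points downstream).
Primer B (TCGCTCGTGTTCTG) also matches the top strand directly, at positions 93–106 — its reverse complement CAGAACACGAGCGA is not present.
Both primers anneal to the bottom strand with 3' ends pointing the same way, so neither can prime synthesis back toward the other.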